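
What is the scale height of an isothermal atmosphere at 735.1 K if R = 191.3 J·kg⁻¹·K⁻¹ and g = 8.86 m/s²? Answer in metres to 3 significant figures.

H ≈ 15900 m

The scale height of an isothermal atmosphere is H = RT/g.
H = 191.3 × 735.1 / 8.86 = 140620/8.86 = 15871 m.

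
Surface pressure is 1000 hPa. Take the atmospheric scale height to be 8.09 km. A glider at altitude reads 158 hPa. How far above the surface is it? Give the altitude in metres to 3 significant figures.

Invert the barometric formula: z = H ln(P₀/P).
P₀/P = 1000/158 = 6.3291; ln(6.3291) = 1.8452.
z = 8090.0 × 1.8452 = 14928 m.

z ≈ 14900 m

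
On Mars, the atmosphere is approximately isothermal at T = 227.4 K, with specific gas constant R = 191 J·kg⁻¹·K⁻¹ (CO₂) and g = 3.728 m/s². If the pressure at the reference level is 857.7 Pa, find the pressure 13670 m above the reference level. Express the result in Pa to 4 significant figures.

P ≈ 265.3 Pa

Scale height: H = RT/g = 191 × 227.4 / 3.728 = 11651 m.
Barometric formula: P = P₀ exp(−z/H).
z/H = 13670/11651 = 1.1733; exp(−1.1733) = 0.30934.
P = 857.7 × 0.30934 = 265.32 Pa.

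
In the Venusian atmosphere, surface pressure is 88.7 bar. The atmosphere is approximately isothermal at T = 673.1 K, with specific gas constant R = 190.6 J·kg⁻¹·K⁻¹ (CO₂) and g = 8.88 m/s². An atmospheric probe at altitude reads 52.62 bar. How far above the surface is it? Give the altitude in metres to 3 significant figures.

Scale height: H = RT/g = 190.6 × 673.1 / 8.88 = 14447 m.
Invert the barometric formula: z = H ln(P₀/P).
P₀/P = 88.7/52.62 = 1.6857; ln(1.6857) = 0.52218.
z = 14447 × 0.52218 = 7543.9 m.

z ≈ 7540 m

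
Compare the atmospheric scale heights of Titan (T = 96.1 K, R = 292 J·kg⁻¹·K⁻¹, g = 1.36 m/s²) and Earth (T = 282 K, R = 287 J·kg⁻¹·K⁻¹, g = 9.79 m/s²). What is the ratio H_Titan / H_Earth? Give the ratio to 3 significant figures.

H_Titan/H_Earth ≈ 2.50

H = RT/g for each body.
H_Titan = 292 × 96.1 / 1.36 = 20633 m.
H_Earth = 287 × 282 / 9.79 = 8267.0 m.
H_Titan/H_Earth = 20633/8267.0 = 2.4958.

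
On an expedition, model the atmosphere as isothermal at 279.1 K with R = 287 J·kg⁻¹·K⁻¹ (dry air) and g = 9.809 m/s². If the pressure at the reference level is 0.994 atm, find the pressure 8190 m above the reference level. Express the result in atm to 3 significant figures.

P ≈ 0.365 atm

Scale height: H = RT/g = 287 × 279.1 / 9.809 = 8166.1 m.
Barometric formula: P = P₀ exp(−z/H).
z/H = 8190.0/8166.1 = 1.0029; exp(−1.0029) = 0.36681.
P = 0.994 × 0.36681 = 0.36461 atm.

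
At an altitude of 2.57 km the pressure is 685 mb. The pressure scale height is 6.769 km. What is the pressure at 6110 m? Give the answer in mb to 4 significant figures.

Between two levels, P₂ = P₁ exp(−Δz/H) with Δz = z₂ − z₁.
Δz = 6110.0 − 2570.0 = 3540.0 m; Δz/H = 3540.0/6769.0 = 0.52297.
P₂ = 685 × exp(−0.52297) = 685 × 0.59276 = 406.04 mb.

P ≈ 406.0 mb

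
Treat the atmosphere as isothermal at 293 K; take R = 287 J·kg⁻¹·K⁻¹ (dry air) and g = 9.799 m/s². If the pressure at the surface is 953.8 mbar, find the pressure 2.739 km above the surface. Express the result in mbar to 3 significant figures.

P ≈ 693 mbar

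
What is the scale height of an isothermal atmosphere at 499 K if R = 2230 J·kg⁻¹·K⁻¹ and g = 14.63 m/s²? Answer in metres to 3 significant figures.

H ≈ 76100 m

The scale height of an isothermal atmosphere is H = RT/g.
H = 2230 × 499 / 14.63 = 1112800/14.63 = 76063 m.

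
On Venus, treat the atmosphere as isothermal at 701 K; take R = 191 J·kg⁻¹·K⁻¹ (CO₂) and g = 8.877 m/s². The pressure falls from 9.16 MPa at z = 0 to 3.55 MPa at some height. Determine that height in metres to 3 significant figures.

z ≈ 14300 m

Scale height: H = RT/g = 191 × 701 / 8.877 = 15083 m.
Invert the barometric formula: z = H ln(P₀/P).
P₀/P = 9.16/3.55 = 2.5803; ln(2.5803) = 0.94791.
z = 15083 × 0.94791 = 14297 m.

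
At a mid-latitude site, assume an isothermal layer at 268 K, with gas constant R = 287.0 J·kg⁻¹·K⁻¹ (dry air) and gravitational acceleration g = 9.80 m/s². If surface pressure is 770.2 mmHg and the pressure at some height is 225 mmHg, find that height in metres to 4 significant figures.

Scale height: H = RT/g = 287.0 × 268 / 9.80 = 7848.6 m.
Invert the barometric formula: z = H ln(P₀/P).
P₀/P = 770.2/225 = 3.4231; ln(3.4231) = 1.2305.
z = 7848.6 × 1.2305 = 9657.7 m.

z ≈ 9658 m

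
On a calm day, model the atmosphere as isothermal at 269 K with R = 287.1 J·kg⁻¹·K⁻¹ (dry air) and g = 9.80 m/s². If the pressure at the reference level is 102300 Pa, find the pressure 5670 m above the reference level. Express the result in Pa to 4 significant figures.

P ≈ 49820 Pa

Scale height: H = RT/g = 287.1 × 269 / 9.80 = 7880.6 m.
Barometric formula: P = P₀ exp(−z/H).
z/H = 5670.0/7880.6 = 0.71949; exp(−0.71949) = 0.48700.
P = 102300 × 0.48700 = 49820 Pa.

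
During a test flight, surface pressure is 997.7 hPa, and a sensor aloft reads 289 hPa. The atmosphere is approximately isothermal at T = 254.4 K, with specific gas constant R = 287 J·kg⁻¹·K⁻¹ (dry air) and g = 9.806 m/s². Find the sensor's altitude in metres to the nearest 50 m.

z ≈ 9250 m

Scale height: H = RT/g = 287 × 254.4 / 9.806 = 7445.7 m.
Invert the barometric formula: z = H ln(P₀/P).
P₀/P = 997.7/289 = 3.4522; ln(3.4522) = 1.2390.
z = 7445.7 × 1.2390 = 9225.2 m.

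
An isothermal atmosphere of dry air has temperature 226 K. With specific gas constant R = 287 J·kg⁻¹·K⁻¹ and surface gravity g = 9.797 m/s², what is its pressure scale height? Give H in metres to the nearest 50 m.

The scale height of an isothermal atmosphere is H = RT/g.
H = 287 × 226 / 9.797 = 64862/9.797 = 6620.6 m.

H ≈ 6600 m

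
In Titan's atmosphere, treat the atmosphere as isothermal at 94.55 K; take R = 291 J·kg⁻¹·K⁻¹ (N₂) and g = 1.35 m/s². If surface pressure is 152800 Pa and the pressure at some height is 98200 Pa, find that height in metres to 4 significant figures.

z ≈ 9011 m

Scale height: H = RT/g = 291 × 94.55 / 1.35 = 20381 m.
Invert the barometric formula: z = H ln(P₀/P).
P₀/P = 152800/98200 = 1.5560; ln(1.5560) = 0.44212.
z = 20381 × 0.44212 = 9010.8 m.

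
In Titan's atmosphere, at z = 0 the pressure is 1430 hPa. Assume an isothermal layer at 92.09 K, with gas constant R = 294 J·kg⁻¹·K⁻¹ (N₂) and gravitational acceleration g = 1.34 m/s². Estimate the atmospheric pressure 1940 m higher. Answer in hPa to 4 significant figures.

P ≈ 1299 hPa

Scale height: H = RT/g = 294 × 92.09 / 1.34 = 20205 m.
Barometric formula: P = P₀ exp(−z/H).
z/H = 1940.0/20205 = 0.096016; exp(−0.096016) = 0.90845.
P = 1430 × 0.90845 = 1299.1 hPa.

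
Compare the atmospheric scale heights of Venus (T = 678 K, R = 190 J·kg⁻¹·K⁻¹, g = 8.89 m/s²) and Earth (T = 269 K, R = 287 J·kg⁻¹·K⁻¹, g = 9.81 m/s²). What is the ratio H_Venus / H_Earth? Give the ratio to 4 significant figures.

H_Venus/H_Earth ≈ 1.841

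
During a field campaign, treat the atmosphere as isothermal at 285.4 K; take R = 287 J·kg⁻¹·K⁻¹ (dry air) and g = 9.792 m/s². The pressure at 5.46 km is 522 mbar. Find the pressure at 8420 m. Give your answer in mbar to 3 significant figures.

P ≈ 366 mbar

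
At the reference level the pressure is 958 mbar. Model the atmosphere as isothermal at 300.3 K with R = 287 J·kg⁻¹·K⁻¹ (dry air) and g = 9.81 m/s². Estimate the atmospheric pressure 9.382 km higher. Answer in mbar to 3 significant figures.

P ≈ 329 mbar

Scale height: H = RT/g = 287 × 300.3 / 9.81 = 8785.5 m.
Barometric formula: P = P₀ exp(−z/H).
z/H = 9382.0/8785.5 = 1.0679; exp(−1.0679) = 0.34373.
P = 958 × 0.34373 = 329.29 mbar.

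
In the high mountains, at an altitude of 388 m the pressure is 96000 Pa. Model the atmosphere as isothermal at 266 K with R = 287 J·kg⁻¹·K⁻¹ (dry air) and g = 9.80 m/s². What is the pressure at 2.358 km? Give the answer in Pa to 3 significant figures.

P ≈ 74500 Pa

Scale height: H = RT/g = 287 × 266 / 9.80 = 7790.0 m.
Between two levels, P₂ = P₁ exp(−Δz/H) with Δz = z₂ − z₁.
Δz = 2358.0 − 388.00 = 1970.0 m; Δz/H = 1970.0/7790.0 = 0.25289.
P₂ = 96000 × exp(−0.25289) = 96000 × 0.77655 = 74549 Pa.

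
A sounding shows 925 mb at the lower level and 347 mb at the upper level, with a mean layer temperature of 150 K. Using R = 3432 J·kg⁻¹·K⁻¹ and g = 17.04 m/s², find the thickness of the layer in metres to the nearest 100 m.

Δz ≈ 29600 m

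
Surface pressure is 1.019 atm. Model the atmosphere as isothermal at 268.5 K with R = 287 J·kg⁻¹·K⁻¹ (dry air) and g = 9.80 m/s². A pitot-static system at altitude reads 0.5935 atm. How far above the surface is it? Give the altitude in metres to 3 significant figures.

Scale height: H = RT/g = 287 × 268.5 / 9.80 = 7863.2 m.
Invert the barometric formula: z = H ln(P₀/P).
P₀/P = 1.019/0.5935 = 1.7169; ln(1.7169) = 0.54052.
z = 7863.2 × 0.54052 = 4250.2 m.

z ≈ 4250 m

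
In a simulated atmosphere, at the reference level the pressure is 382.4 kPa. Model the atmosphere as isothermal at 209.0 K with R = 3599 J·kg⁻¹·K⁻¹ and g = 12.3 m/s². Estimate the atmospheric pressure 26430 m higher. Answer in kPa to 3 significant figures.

Scale height: H = RT/g = 3599 × 209.0 / 12.3 = 61154 m.
Barometric formula: P = P₀ exp(−z/H).
z/H = 26430/61154 = 0.43219; exp(−0.43219) = 0.64909.
P = 382.4 × 0.64909 = 248.21 kPa.

P ≈ 248 kPa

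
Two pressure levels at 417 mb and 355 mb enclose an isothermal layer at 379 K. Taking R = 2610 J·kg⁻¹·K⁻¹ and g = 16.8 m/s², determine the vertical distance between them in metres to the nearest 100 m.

Δz ≈ 9500 m

Hypsometric equation: Δz = (R T̄/g) ln(P₁/P₂).
R T̄/g = 2610 × 379 / 16.8 = 58880 m.
ln(417/355) = ln(1.1746) = 0.16093.
Δz = 58880 × 0.16093 = 9475.6 m.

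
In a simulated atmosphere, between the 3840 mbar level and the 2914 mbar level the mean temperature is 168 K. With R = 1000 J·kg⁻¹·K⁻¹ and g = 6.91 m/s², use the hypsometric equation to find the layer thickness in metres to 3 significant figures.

Hypsometric equation: Δz = (R T̄/g) ln(P₁/P₂).
R T̄/g = 1000 × 168 / 6.91 = 24313 m.
ln(3840/2914) = ln(1.3178) = 0.27596.
Δz = 24313 × 0.27596 = 6709.4 m.

Δz ≈ 6710 m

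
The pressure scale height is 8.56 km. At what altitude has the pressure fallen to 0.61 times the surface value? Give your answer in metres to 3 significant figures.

z ≈ 4230 m

Set P/P₀ = exp(−z/H) = 0.61, so z = −H ln(0.61).
−ln(0.61) = 0.49430; z = 8560.0 × 0.49430 = 4231.2 m.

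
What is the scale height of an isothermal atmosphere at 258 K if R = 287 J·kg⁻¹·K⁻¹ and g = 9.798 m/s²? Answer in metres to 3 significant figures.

H ≈ 7560 m

The scale height of an isothermal atmosphere is H = RT/g.
H = 287 × 258 / 9.798 = 74046/9.798 = 7557.3 m.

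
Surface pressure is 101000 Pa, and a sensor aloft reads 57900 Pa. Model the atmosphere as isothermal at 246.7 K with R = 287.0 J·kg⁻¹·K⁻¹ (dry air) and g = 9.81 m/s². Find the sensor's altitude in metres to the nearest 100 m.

z ≈ 4000 m

Scale height: H = RT/g = 287.0 × 246.7 / 9.81 = 7217.4 m.
Invert the barometric formula: z = H ln(P₀/P).
P₀/P = 101000/57900 = 1.7444; ln(1.7444) = 0.55641.
z = 7217.4 × 0.55641 = 4015.8 m.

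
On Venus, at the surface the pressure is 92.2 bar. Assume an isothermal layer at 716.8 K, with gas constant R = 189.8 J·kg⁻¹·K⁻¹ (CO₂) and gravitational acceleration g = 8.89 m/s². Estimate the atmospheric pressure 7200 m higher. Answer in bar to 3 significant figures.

P ≈ 57.6 bar

Scale height: H = RT/g = 189.8 × 716.8 / 8.89 = 15304 m.
Barometric formula: P = P₀ exp(−z/H).
z/H = 7200.0/15304 = 0.47047; exp(−0.47047) = 0.62471.
P = 92.2 × 0.62471 = 57.598 bar.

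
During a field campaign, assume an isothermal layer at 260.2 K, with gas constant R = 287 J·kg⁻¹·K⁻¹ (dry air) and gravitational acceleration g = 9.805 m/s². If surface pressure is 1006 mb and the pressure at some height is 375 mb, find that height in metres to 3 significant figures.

z ≈ 7520 m

Scale height: H = RT/g = 287 × 260.2 / 9.805 = 7616.3 m.
Invert the barometric formula: z = H ln(P₀/P).
P₀/P = 1006/375 = 2.6827; ln(2.6827) = 0.98682.
z = 7616.3 × 0.98682 = 7515.9 m.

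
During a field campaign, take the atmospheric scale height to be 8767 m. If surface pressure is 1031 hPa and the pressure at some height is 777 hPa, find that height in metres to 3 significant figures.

Invert the barometric formula: z = H ln(P₀/P).
P₀/P = 1031/777 = 1.3269; ln(1.3269) = 0.28285.
z = 8767.0 × 0.28285 = 2479.7 m.

z ≈ 2480 m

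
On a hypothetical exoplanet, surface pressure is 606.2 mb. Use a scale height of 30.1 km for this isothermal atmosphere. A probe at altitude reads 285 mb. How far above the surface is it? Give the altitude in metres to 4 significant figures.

Invert the barometric formula: z = H ln(P₀/P).
P₀/P = 606.2/285 = 2.1270; ln(2.1270) = 0.75471.
z = 30100 × 0.75471 = 22717 m.

z ≈ 22720 m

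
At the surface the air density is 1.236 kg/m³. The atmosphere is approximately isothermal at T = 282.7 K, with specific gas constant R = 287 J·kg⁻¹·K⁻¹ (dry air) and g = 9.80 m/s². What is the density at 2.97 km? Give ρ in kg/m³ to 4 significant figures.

Scale height: H = RT/g = 287 × 282.7 / 9.80 = 8279.1 m.
In an isothermal atmosphere, density decays like pressure: ρ = ρ₀ exp(−z/H).
z/H = 2970.0/8279.1 = 0.35873; exp(−0.35873) = 0.69856.
ρ = 1.236 × 0.69856 = 0.86342 kg/m³.

ρ ≈ 0.8634 kg/m³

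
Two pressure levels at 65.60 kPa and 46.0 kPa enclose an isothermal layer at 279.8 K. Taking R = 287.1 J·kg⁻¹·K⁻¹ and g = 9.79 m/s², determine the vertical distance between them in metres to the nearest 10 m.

Δz ≈ 2910 m

Hypsometric equation: Δz = (R T̄/g) ln(P₁/P₂).
R T̄/g = 287.1 × 279.8 / 9.79 = 8205.4 m.
ln(65.60/46.0) = ln(1.4261) = 0.35494.
Δz = 8205.4 × 0.35494 = 2912.4 m.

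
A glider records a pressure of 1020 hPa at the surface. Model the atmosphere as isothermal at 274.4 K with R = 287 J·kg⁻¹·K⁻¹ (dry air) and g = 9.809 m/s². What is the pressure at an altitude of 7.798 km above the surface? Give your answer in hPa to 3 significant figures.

P ≈ 386 hPa

Scale height: H = RT/g = 287 × 274.4 / 9.809 = 8028.6 m.
Barometric formula: P = P₀ exp(−z/H).
z/H = 7798.0/8028.6 = 0.97128; exp(−0.97128) = 0.37860.
P = 1020 × 0.37860 = 386.17 hPa.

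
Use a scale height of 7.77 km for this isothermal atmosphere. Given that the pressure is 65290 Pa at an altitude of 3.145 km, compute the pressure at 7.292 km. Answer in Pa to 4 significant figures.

Between two levels, P₂ = P₁ exp(−Δz/H) with Δz = z₂ − z₁.
Δz = 7292.0 − 3145.0 = 4147.0 m; Δz/H = 4147.0/7770.0 = 0.53372.
P₂ = 65290 × exp(−0.53372) = 65290 × 0.58642 = 38287 Pa.

P ≈ 38290 Pa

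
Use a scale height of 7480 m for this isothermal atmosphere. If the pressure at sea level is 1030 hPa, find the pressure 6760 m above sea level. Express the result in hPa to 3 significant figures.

P ≈ 417 hPa

Barometric formula: P = P₀ exp(−z/H).
z/H = 6760.0/7480.0 = 0.90374; exp(−0.90374) = 0.40505.
P = 1030 × 0.40505 = 417.20 hPa.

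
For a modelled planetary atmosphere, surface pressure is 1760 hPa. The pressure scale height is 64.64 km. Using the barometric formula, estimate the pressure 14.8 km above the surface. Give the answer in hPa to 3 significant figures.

Barometric formula: P = P₀ exp(−z/H).
z/H = 14800/64640 = 0.22896; exp(−0.22896) = 0.79536.
P = 1760 × 0.79536 = 1399.8 hPa.

P ≈ 1400 hPa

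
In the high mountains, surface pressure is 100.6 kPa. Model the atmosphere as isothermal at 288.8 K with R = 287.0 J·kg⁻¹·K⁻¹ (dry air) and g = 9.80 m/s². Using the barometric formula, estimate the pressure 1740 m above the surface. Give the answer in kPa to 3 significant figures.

P ≈ 81.9 kPa

Scale height: H = RT/g = 287.0 × 288.8 / 9.80 = 8457.7 m.
Barometric formula: P = P₀ exp(−z/H).
z/H = 1740.0/8457.7 = 0.20573; exp(−0.20573) = 0.81405.
P = 100.6 × 0.81405 = 81.893 kPa.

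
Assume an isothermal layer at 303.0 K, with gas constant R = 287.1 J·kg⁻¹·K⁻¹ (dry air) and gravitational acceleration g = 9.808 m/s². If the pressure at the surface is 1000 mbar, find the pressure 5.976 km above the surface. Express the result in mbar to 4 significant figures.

P ≈ 509.8 mbar

Scale height: H = RT/g = 287.1 × 303.0 / 9.808 = 8869.4 m.
Barometric formula: P = P₀ exp(−z/H).
z/H = 5976.0/8869.4 = 0.67378; exp(−0.67378) = 0.50978.
P = 1000 × 0.50978 = 509.78 mbar.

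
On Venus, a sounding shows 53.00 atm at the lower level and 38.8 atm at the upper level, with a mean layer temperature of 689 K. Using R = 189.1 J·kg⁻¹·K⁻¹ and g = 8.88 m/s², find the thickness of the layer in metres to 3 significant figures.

Δz ≈ 4580 m

Hypsometric equation: Δz = (R T̄/g) ln(P₁/P₂).
R T̄/g = 189.1 × 689 / 8.88 = 14672 m.
ln(53.00/38.8) = ln(1.3660) = 0.31189.
Δz = 14672 × 0.31189 = 4576.1 m.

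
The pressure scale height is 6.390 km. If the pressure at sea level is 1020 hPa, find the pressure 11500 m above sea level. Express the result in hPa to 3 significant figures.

Barometric formula: P = P₀ exp(−z/H).
z/H = 11500/6390.0 = 1.7997; exp(−1.7997) = 0.16535.
P = 1020 × 0.16535 = 168.66 hPa.

P ≈ 169 hPa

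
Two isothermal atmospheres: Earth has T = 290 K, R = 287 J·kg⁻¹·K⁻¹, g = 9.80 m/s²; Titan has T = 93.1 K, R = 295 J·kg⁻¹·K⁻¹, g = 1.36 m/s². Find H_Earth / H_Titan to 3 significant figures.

H = RT/g for each body.
H_Earth = 287 × 290 / 9.80 = 8492.9 m.
H_Titan = 295 × 93.1 / 1.36 = 20194 m.
H_Earth/H_Titan = 8492.9/20194 = 0.42057.

H_Earth/H_Titan ≈ 0.421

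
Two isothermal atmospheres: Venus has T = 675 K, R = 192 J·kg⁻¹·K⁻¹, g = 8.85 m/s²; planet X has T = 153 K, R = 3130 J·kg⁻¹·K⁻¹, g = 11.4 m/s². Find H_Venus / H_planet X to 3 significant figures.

H_Venus/H_planet X ≈ 0.349

H = RT/g for each body.
H_Venus = 192 × 675 / 8.85 = 14644 m.
H_planet X = 3130 × 153 / 11.4 = 42008 m.
H_Venus/H_planet X = 14644/42008 = 0.34860.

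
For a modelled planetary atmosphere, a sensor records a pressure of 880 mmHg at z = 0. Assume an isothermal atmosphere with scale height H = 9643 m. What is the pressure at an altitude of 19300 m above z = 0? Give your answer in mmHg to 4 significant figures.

P ≈ 118.9 mmHg

Barometric formula: P = P₀ exp(−z/H).
z/H = 19300/9643.0 = 2.0015; exp(−2.0015) = 0.13513.
P = 880 × 0.13513 = 118.91 mmHg.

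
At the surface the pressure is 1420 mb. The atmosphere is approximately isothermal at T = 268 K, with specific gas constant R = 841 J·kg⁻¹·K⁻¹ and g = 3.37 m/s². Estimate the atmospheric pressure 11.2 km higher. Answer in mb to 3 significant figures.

Scale height: H = RT/g = 841 × 268 / 3.37 = 66881 m.
Barometric formula: P = P₀ exp(−z/H).
z/H = 11200/66881 = 0.16746; exp(−0.16746) = 0.84581.
P = 1420 × 0.84581 = 1201.1 mb.

P ≈ 1200 mb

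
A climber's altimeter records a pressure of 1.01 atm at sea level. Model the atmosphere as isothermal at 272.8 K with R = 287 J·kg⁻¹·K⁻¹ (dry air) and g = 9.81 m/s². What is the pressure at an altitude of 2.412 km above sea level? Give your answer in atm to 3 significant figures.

Scale height: H = RT/g = 287 × 272.8 / 9.81 = 7981.0 m.
Barometric formula: P = P₀ exp(−z/H).
z/H = 2412.0/7981.0 = 0.30222; exp(−0.30222) = 0.73918.
P = 1.01 × 0.73918 = 0.74657 atm.

P ≈ 0.747 atm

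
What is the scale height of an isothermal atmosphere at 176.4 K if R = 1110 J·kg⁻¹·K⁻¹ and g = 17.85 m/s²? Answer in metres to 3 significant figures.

The scale height of an isothermal atmosphere is H = RT/g.
H = 1110 × 176.4 / 17.85 = 195800/17.85 = 10969 m.

H ≈ 11000 m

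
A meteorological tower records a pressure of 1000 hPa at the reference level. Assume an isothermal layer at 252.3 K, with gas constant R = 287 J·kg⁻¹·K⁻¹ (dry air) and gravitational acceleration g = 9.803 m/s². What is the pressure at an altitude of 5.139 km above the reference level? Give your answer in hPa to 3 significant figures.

Scale height: H = RT/g = 287 × 252.3 / 9.803 = 7386.5 m.
Barometric formula: P = P₀ exp(−z/H).
z/H = 5139.0/7386.5 = 0.69573; exp(−0.69573) = 0.49871.
P = 1000 × 0.49871 = 498.71 hPa.

P ≈ 499 hPa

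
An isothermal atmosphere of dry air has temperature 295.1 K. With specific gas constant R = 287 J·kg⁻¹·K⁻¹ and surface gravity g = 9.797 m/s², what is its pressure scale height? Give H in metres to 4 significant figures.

The scale height of an isothermal atmosphere is H = RT/g.
H = 287 × 295.1 / 9.797 = 84694/9.797 = 8644.9 m.

H ≈ 8645 m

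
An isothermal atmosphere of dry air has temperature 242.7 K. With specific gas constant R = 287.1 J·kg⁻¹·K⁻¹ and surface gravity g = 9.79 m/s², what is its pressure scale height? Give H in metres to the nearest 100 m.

The scale height of an isothermal atmosphere is H = RT/g.
H = 287.1 × 242.7 / 9.79 = 69679/9.79 = 7117.4 m.

H ≈ 7100 m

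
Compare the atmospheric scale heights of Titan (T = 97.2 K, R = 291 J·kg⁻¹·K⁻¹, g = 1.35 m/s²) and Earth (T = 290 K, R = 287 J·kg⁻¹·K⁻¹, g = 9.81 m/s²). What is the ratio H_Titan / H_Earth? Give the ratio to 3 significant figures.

H_Titan/H_Earth ≈ 2.47

H = RT/g for each body.
H_Titan = 291 × 97.2 / 1.35 = 20952 m.
H_Earth = 287 × 290 / 9.81 = 8484.2 m.
H_Titan/H_Earth = 20952/8484.2 = 2.4695.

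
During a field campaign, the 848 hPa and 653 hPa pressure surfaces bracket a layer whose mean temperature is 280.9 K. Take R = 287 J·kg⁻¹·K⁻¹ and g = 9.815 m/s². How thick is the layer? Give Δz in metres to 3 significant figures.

Δz ≈ 2150 m

Hypsometric equation: Δz = (R T̄/g) ln(P₁/P₂).
R T̄/g = 287 × 280.9 / 9.815 = 8213.8 m.
ln(848/653) = ln(1.2986) = 0.26129.
Δz = 8213.8 × 0.26129 = 2146.2 m.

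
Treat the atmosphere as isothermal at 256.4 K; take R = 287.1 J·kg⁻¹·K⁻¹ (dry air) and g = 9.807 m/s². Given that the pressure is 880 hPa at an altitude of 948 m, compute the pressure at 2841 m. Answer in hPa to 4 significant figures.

Scale height: H = RT/g = 287.1 × 256.4 / 9.807 = 7506.1 m.
Between two levels, P₂ = P₁ exp(−Δz/H) with Δz = z₂ − z₁.
Δz = 2841.0 − 948.00 = 1893.0 m; Δz/H = 1893.0/7506.1 = 0.25219.
P₂ = 880 × exp(−0.25219) = 880 × 0.77710 = 683.85 hPa.

P ≈ 683.8 hPa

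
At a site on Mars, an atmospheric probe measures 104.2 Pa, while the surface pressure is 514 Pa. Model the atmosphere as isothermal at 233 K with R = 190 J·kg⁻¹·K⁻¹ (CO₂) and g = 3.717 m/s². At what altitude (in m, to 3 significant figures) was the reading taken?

Scale height: H = RT/g = 190 × 233 / 3.717 = 11910 m.
Invert the barometric formula: z = H ln(P₀/P).
P₀/P = 514/104.2 = 4.9328; ln(4.9328) = 1.5959.
z = 11910 × 1.5959 = 19007 m.

z ≈ 19000 m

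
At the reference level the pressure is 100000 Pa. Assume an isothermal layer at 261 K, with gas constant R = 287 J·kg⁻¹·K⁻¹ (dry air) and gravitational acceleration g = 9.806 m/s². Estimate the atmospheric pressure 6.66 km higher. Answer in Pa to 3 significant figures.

Scale height: H = RT/g = 287 × 261 / 9.806 = 7638.9 m.
Barometric formula: P = P₀ exp(−z/H).
z/H = 6660.0/7638.9 = 0.87185; exp(−0.87185) = 0.41818.
P = 100000 × 0.41818 = 41818 Pa.

P ≈ 41800 Pa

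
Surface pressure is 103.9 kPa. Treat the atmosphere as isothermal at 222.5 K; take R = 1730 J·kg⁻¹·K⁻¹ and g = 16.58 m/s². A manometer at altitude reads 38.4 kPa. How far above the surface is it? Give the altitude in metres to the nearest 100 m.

Scale height: H = RT/g = 1730 × 222.5 / 16.58 = 23216 m.
Invert the barometric formula: z = H ln(P₀/P).
P₀/P = 103.9/38.4 = 2.7057; ln(2.7057) = 0.99536.
z = 23216 × 0.99536 = 23108 m.

z ≈ 23100 m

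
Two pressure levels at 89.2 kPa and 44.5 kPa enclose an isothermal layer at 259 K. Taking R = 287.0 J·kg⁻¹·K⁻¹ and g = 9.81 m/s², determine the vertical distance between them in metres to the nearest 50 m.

Δz ≈ 5250 m

Hypsometric equation: Δz = (R T̄/g) ln(P₁/P₂).
R T̄/g = 287.0 × 259 / 9.81 = 7577.3 m.
ln(89.2/44.5) = ln(2.0045) = 0.69539.
Δz = 7577.3 × 0.69539 = 5269.2 m.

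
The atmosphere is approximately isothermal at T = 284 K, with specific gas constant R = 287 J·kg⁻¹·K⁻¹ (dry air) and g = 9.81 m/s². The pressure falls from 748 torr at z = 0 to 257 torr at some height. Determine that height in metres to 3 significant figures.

z ≈ 8880 m

Scale height: H = RT/g = 287 × 284 / 9.81 = 8308.7 m.
Invert the barometric formula: z = H ln(P₀/P).
P₀/P = 748/257 = 2.9105; ln(2.9105) = 1.0683.
z = 8308.7 × 1.0683 = 8876.2 m.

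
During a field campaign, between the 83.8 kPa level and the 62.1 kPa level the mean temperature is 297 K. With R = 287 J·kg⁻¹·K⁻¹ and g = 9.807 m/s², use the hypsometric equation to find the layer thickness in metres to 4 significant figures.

Δz ≈ 2605 m

Hypsometric equation: Δz = (R T̄/g) ln(P₁/P₂).
R T̄/g = 287 × 297 / 9.807 = 8691.6 m.
ln(83.8/62.1) = ln(1.3494) = 0.29966.
Δz = 8691.6 × 0.29966 = 2604.5 m.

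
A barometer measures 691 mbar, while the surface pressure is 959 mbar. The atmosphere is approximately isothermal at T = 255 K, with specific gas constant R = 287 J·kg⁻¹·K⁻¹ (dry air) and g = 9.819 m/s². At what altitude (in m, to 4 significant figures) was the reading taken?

z ≈ 2443 m

Scale height: H = RT/g = 287 × 255 / 9.819 = 7453.4 m.
Invert the barometric formula: z = H ln(P₀/P).
P₀/P = 959/691 = 1.3878; ln(1.3878) = 0.32772.
z = 7453.4 × 0.32772 = 2442.6 m.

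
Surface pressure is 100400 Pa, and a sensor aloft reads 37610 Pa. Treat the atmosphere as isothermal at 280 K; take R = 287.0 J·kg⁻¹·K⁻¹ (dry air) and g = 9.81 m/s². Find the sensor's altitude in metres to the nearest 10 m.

Scale height: H = RT/g = 287.0 × 280 / 9.81 = 8191.6 m.
Invert the barometric formula: z = H ln(P₀/P).
P₀/P = 100400/37610 = 2.6695; ln(2.6695) = 0.98189.
z = 8191.6 × 0.98189 = 8043.3 m.

z ≈ 8040 m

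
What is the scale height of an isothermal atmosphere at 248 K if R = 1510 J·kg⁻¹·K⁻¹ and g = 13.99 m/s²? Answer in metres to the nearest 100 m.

H ≈ 26800 m

The scale height of an isothermal atmosphere is H = RT/g.
H = 1510 × 248 / 13.99 = 374480/13.99 = 26768 m.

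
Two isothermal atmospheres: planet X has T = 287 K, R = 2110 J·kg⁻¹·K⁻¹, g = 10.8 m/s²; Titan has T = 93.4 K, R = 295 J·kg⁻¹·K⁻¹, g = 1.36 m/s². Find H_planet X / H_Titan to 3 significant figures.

H_planet X/H_Titan ≈ 2.77

H = RT/g for each body.
H_planet X = 2110 × 287 / 10.8 = 56071 m.
H_Titan = 295 × 93.4 / 1.36 = 20260 m.
H_planet X/H_Titan = 56071/20260 = 2.7676.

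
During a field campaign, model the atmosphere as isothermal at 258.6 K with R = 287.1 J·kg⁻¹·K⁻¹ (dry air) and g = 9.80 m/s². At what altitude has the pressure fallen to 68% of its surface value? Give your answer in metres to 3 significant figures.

Scale height: H = RT/g = 287.1 × 258.6 / 9.80 = 7575.9 m.
Set P/P₀ = exp(−z/H) = 0.68, so z = −H ln(0.68).
−ln(0.68) = 0.38566; z = 7575.9 × 0.38566 = 2921.7 m.

z ≈ 2920 m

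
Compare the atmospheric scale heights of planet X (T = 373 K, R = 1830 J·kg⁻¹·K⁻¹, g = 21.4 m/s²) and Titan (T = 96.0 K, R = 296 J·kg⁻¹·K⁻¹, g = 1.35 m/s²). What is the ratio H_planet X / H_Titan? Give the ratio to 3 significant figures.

H = RT/g for each body.
H_planet X = 1830 × 373 / 21.4 = 31897 m.
H_Titan = 296 × 96.0 / 1.35 = 21049 m.
H_planet X/H_Titan = 31897/21049 = 1.5154.

H_planet X/H_Titan ≈ 1.52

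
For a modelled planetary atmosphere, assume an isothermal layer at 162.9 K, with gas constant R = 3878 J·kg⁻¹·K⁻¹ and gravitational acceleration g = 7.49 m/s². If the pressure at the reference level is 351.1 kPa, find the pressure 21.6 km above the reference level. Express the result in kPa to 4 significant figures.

P ≈ 271.8 kPa

Scale height: H = RT/g = 3878 × 162.9 / 7.49 = 84343 m.
Barometric formula: P = P₀ exp(−z/H).
z/H = 21600/84343 = 0.25610; exp(−0.25610) = 0.77406.
P = 351.1 × 0.77406 = 271.77 kPa.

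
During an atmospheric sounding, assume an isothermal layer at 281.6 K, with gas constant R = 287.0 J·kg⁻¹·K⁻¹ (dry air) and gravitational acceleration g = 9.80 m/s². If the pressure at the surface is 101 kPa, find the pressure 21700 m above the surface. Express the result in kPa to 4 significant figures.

Scale height: H = RT/g = 287.0 × 281.6 / 9.80 = 8246.9 m.
Barometric formula: P = P₀ exp(−z/H).
z/H = 21700/8246.9 = 2.6313; exp(−2.6313) = 0.071985.
P = 101 × 0.071985 = 7.2705 kPa.

P ≈ 7.270 kPa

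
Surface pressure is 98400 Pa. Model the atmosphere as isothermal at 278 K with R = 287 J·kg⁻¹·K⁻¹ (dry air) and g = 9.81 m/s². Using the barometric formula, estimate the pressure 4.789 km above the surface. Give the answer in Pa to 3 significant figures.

P ≈ 54600 Pa

Scale height: H = RT/g = 287 × 278 / 9.81 = 8133.1 m.
Barometric formula: P = P₀ exp(−z/H).
z/H = 4789.0/8133.1 = 0.58883; exp(−0.58883) = 0.55498.
P = 98400 × 0.55498 = 54610 Pa.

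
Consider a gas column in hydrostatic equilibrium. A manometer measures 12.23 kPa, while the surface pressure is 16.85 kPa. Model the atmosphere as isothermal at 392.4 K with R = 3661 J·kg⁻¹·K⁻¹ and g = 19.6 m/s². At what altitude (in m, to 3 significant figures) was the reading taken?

Scale height: H = RT/g = 3661 × 392.4 / 19.6 = 73295 m.
Invert the barometric formula: z = H ln(P₀/P).
P₀/P = 16.85/12.23 = 1.3778; ln(1.3778) = 0.32049.
z = 73295 × 0.32049 = 23490 m.

z ≈ 23500 m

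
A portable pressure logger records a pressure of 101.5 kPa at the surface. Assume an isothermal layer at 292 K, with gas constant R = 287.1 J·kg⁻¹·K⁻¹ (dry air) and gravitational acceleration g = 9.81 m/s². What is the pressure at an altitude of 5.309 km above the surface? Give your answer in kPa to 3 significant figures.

Scale height: H = RT/g = 287.1 × 292 / 9.81 = 8545.7 m.
Barometric formula: P = P₀ exp(−z/H).
z/H = 5309.0/8545.7 = 0.62125; exp(−0.62125) = 0.53727.
P = 101.5 × 0.53727 = 54.533 kPa.

P ≈ 54.5 kPa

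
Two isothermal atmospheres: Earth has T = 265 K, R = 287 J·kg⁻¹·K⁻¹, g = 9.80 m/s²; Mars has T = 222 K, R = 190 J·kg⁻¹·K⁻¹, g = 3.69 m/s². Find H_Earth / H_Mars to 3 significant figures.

H_Earth/H_Mars ≈ 0.679

H = RT/g for each body.
H_Earth = 287 × 265 / 9.80 = 7760.7 m.
H_Mars = 190 × 222 / 3.69 = 11431 m.
H_Earth/H_Mars = 7760.7/11431 = 0.67892.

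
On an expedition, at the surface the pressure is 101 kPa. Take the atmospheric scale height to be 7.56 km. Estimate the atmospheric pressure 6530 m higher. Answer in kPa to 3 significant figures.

Barometric formula: P = P₀ exp(−z/H).
z/H = 6530.0/7560.0 = 0.86376; exp(−0.86376) = 0.42157.
P = 101 × 0.42157 = 42.579 kPa.

P ≈ 42.6 kPa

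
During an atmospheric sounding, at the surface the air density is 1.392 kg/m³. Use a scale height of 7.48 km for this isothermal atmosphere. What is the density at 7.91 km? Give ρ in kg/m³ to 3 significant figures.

ρ ≈ 0.483 kg/m³

In an isothermal atmosphere, density decays like pressure: ρ = ρ₀ exp(−z/H).
z/H = 7910.0/7480.0 = 1.0575; exp(−1.0575) = 0.34732.
ρ = 1.392 × 0.34732 = 0.48347 kg/m³.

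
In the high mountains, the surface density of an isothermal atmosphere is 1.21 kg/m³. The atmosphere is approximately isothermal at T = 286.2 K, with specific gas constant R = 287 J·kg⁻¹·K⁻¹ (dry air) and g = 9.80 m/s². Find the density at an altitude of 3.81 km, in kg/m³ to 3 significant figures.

Scale height: H = RT/g = 287 × 286.2 / 9.80 = 8381.6 m.
In an isothermal atmosphere, density decays like pressure: ρ = ρ₀ exp(−z/H).
z/H = 3810.0/8381.6 = 0.45457; exp(−0.45457) = 0.63472.
ρ = 1.21 × 0.63472 = 0.76801 kg/m³.

ρ ≈ 0.768 kg/m³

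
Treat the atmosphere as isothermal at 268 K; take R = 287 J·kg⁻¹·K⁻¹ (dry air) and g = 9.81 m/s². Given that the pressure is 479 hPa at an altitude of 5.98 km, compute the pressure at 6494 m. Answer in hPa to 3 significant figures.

P ≈ 449 hPa

Scale height: H = RT/g = 287 × 268 / 9.81 = 7840.6 m.
Between two levels, P₂ = P₁ exp(−Δz/H) with Δz = z₂ − z₁.
Δz = 6494.0 − 5980.0 = 514.00 m; Δz/H = 514.00/7840.6 = 0.065556.
P₂ = 479 × exp(−0.065556) = 479 × 0.93655 = 448.61 hPa.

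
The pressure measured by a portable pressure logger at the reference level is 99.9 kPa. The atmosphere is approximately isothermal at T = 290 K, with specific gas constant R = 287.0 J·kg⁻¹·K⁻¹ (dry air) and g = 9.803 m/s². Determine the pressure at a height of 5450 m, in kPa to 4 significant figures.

P ≈ 52.58 kPa

Scale height: H = RT/g = 287.0 × 290 / 9.803 = 8490.3 m.
Barometric formula: P = P₀ exp(−z/H).
z/H = 5450.0/8490.3 = 0.64191; exp(−0.64191) = 0.52629.
P = 99.9 × 0.52629 = 52.576 kPa.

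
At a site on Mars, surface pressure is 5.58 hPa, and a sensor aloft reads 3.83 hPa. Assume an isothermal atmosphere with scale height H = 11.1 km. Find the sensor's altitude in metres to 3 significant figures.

z ≈ 4180 m

Invert the barometric formula: z = H ln(P₀/P).
P₀/P = 5.58/3.83 = 1.4569; ln(1.4569) = 0.37631.
z = 11100 × 0.37631 = 4177.0 m.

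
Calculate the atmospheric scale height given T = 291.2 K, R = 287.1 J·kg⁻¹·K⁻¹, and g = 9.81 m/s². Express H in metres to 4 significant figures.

The scale height of an isothermal atmosphere is H = RT/g.
H = 287.1 × 291.2 / 9.81 = 83604/9.81 = 8522.3 m.

H ≈ 8522 m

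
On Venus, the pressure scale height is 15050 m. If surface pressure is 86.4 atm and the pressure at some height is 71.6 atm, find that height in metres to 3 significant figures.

Invert the barometric formula: z = H ln(P₀/P).
P₀/P = 86.4/71.6 = 1.2067; ln(1.2067) = 0.18789.
z = 15050 × 0.18789 = 2827.7 m.

z ≈ 2830 m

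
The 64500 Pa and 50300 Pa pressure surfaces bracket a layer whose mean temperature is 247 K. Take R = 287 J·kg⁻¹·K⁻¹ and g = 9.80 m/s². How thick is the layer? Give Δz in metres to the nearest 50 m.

Hypsometric equation: Δz = (R T̄/g) ln(P₁/P₂).
R T̄/g = 287 × 247 / 9.80 = 7233.6 m.
ln(64500/50300) = ln(1.2823) = 0.24866.
Δz = 7233.6 × 0.24866 = 1798.7 m.

Δz ≈ 1800 m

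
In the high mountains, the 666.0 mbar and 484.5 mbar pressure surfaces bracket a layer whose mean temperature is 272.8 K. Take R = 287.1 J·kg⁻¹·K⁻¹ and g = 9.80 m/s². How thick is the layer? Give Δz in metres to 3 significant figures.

Δz ≈ 2540 m

Hypsometric equation: Δz = (R T̄/g) ln(P₁/P₂).
R T̄/g = 287.1 × 272.8 / 9.80 = 7991.9 m.
ln(666.0/484.5) = ln(1.3746) = 0.31816.
Δz = 7991.9 × 0.31816 = 2542.7 m.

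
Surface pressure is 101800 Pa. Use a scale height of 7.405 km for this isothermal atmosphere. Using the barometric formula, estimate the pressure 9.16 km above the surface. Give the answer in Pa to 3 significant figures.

P ≈ 29500 Pa

Barometric formula: P = P₀ exp(−z/H).
z/H = 9160.0/7405.0 = 1.2370; exp(−1.2370) = 0.29025.
P = 101800 × 0.29025 = 29547 Pa.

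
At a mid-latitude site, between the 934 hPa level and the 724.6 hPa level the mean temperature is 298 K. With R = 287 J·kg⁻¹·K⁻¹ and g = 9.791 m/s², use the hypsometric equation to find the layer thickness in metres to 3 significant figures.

Δz ≈ 2220 m

Hypsometric equation: Δz = (R T̄/g) ln(P₁/P₂).
R T̄/g = 287 × 298 / 9.791 = 8735.2 m.
ln(934/724.6) = ln(1.2890) = 0.25387.
Δz = 8735.2 × 0.25387 = 2217.6 m.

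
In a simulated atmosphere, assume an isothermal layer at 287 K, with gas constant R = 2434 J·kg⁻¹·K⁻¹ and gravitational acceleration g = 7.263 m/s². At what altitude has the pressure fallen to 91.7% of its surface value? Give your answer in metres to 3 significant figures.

Scale height: H = RT/g = 2434 × 287 / 7.263 = 96180 m.
Set P/P₀ = exp(−z/H) = 0.917, so z = −H ln(0.917).
−ln(0.917) = 0.086648; z = 96180 × 0.086648 = 8333.8 m.

z ≈ 8330 m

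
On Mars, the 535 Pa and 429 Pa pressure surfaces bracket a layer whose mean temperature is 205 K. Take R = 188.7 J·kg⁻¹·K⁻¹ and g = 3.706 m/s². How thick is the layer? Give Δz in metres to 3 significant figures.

Δz ≈ 2300 m

Hypsometric equation: Δz = (R T̄/g) ln(P₁/P₂).
R T̄/g = 188.7 × 205 / 3.706 = 10438 m.
ln(535/429) = ln(1.2471) = 0.22082.
Δz = 10438 × 0.22082 = 2304.9 m.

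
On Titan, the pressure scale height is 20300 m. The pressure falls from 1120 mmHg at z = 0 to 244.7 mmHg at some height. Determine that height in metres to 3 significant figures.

Invert the barometric formula: z = H ln(P₀/P).
P₀/P = 1120/244.7 = 4.5770; ln(4.5770) = 1.5210.
z = 20300 × 1.5210 = 30876 m.

z ≈ 30900 m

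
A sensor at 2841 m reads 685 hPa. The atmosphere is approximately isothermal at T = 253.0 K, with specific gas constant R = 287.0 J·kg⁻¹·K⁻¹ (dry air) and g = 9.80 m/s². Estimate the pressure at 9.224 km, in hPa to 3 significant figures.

Scale height: H = RT/g = 287.0 × 253.0 / 9.80 = 7409.3 m.
Between two levels, P₂ = P₁ exp(−Δz/H) with Δz = z₂ − z₁.
Δz = 9224.0 − 2841.0 = 6383.0 m; Δz/H = 6383.0/7409.3 = 0.86148.
P₂ = 685 × exp(−0.86148) = 685 × 0.42254 = 289.44 hPa.

P ≈ 289 hPa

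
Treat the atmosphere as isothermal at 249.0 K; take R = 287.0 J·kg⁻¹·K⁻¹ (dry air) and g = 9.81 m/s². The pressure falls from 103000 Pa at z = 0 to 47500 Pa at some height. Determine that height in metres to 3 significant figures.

z ≈ 5640 m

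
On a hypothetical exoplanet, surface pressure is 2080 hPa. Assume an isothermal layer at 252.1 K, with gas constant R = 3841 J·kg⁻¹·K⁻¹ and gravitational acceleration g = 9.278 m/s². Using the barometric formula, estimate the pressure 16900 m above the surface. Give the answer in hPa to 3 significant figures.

P ≈ 1770 hPa

Scale height: H = RT/g = 3841 × 252.1 / 9.278 = 104370 m.
Barometric formula: P = P₀ exp(−z/H).
z/H = 16900/104370 = 0.16192; exp(−0.16192) = 0.85051.
P = 2080 × 0.85051 = 1769.1 hPa.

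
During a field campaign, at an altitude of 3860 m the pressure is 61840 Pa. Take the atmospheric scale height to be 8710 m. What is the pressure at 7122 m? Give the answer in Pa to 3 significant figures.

P ≈ 42500 Pa

Between two levels, P₂ = P₁ exp(−Δz/H) with Δz = z₂ − z₁.
Δz = 7122.0 − 3860.0 = 3262.0 m; Δz/H = 3262.0/8710.0 = 0.37451.
P₂ = 61840 × exp(−0.37451) = 61840 × 0.68763 = 42523 Pa.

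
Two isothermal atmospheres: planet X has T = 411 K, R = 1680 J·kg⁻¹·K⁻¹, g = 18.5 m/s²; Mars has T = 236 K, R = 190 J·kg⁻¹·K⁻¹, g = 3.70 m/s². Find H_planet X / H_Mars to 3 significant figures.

H_planet X/H_Mars ≈ 3.08

H = RT/g for each body.
H_planet X = 1680 × 411 / 18.5 = 37323 m.
H_Mars = 190 × 236 / 3.70 = 12119 m.
H_planet X/H_Mars = 37323/12119 = 3.0797.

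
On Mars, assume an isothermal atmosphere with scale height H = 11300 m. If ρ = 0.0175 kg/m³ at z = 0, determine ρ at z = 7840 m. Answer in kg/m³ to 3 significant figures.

ρ ≈ 0.00874 kg/m³

In an isothermal atmosphere, density decays like pressure: ρ = ρ₀ exp(−z/H).
z/H = 7840.0/11300 = 0.69381; exp(−0.69381) = 0.49967.
ρ = 0.0175 × 0.49967 = 0.0087442 kg/m³.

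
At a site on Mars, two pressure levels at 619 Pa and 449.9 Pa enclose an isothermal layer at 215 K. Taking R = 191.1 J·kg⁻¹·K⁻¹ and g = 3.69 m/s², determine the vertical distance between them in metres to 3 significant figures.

Δz ≈ 3550 m

Hypsometric equation: Δz = (R T̄/g) ln(P₁/P₂).
R T̄/g = 191.1 × 215 / 3.69 = 11135 m.
ln(619/449.9) = ln(1.3759) = 0.31911.
Δz = 11135 × 0.31911 = 3553.3 m.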